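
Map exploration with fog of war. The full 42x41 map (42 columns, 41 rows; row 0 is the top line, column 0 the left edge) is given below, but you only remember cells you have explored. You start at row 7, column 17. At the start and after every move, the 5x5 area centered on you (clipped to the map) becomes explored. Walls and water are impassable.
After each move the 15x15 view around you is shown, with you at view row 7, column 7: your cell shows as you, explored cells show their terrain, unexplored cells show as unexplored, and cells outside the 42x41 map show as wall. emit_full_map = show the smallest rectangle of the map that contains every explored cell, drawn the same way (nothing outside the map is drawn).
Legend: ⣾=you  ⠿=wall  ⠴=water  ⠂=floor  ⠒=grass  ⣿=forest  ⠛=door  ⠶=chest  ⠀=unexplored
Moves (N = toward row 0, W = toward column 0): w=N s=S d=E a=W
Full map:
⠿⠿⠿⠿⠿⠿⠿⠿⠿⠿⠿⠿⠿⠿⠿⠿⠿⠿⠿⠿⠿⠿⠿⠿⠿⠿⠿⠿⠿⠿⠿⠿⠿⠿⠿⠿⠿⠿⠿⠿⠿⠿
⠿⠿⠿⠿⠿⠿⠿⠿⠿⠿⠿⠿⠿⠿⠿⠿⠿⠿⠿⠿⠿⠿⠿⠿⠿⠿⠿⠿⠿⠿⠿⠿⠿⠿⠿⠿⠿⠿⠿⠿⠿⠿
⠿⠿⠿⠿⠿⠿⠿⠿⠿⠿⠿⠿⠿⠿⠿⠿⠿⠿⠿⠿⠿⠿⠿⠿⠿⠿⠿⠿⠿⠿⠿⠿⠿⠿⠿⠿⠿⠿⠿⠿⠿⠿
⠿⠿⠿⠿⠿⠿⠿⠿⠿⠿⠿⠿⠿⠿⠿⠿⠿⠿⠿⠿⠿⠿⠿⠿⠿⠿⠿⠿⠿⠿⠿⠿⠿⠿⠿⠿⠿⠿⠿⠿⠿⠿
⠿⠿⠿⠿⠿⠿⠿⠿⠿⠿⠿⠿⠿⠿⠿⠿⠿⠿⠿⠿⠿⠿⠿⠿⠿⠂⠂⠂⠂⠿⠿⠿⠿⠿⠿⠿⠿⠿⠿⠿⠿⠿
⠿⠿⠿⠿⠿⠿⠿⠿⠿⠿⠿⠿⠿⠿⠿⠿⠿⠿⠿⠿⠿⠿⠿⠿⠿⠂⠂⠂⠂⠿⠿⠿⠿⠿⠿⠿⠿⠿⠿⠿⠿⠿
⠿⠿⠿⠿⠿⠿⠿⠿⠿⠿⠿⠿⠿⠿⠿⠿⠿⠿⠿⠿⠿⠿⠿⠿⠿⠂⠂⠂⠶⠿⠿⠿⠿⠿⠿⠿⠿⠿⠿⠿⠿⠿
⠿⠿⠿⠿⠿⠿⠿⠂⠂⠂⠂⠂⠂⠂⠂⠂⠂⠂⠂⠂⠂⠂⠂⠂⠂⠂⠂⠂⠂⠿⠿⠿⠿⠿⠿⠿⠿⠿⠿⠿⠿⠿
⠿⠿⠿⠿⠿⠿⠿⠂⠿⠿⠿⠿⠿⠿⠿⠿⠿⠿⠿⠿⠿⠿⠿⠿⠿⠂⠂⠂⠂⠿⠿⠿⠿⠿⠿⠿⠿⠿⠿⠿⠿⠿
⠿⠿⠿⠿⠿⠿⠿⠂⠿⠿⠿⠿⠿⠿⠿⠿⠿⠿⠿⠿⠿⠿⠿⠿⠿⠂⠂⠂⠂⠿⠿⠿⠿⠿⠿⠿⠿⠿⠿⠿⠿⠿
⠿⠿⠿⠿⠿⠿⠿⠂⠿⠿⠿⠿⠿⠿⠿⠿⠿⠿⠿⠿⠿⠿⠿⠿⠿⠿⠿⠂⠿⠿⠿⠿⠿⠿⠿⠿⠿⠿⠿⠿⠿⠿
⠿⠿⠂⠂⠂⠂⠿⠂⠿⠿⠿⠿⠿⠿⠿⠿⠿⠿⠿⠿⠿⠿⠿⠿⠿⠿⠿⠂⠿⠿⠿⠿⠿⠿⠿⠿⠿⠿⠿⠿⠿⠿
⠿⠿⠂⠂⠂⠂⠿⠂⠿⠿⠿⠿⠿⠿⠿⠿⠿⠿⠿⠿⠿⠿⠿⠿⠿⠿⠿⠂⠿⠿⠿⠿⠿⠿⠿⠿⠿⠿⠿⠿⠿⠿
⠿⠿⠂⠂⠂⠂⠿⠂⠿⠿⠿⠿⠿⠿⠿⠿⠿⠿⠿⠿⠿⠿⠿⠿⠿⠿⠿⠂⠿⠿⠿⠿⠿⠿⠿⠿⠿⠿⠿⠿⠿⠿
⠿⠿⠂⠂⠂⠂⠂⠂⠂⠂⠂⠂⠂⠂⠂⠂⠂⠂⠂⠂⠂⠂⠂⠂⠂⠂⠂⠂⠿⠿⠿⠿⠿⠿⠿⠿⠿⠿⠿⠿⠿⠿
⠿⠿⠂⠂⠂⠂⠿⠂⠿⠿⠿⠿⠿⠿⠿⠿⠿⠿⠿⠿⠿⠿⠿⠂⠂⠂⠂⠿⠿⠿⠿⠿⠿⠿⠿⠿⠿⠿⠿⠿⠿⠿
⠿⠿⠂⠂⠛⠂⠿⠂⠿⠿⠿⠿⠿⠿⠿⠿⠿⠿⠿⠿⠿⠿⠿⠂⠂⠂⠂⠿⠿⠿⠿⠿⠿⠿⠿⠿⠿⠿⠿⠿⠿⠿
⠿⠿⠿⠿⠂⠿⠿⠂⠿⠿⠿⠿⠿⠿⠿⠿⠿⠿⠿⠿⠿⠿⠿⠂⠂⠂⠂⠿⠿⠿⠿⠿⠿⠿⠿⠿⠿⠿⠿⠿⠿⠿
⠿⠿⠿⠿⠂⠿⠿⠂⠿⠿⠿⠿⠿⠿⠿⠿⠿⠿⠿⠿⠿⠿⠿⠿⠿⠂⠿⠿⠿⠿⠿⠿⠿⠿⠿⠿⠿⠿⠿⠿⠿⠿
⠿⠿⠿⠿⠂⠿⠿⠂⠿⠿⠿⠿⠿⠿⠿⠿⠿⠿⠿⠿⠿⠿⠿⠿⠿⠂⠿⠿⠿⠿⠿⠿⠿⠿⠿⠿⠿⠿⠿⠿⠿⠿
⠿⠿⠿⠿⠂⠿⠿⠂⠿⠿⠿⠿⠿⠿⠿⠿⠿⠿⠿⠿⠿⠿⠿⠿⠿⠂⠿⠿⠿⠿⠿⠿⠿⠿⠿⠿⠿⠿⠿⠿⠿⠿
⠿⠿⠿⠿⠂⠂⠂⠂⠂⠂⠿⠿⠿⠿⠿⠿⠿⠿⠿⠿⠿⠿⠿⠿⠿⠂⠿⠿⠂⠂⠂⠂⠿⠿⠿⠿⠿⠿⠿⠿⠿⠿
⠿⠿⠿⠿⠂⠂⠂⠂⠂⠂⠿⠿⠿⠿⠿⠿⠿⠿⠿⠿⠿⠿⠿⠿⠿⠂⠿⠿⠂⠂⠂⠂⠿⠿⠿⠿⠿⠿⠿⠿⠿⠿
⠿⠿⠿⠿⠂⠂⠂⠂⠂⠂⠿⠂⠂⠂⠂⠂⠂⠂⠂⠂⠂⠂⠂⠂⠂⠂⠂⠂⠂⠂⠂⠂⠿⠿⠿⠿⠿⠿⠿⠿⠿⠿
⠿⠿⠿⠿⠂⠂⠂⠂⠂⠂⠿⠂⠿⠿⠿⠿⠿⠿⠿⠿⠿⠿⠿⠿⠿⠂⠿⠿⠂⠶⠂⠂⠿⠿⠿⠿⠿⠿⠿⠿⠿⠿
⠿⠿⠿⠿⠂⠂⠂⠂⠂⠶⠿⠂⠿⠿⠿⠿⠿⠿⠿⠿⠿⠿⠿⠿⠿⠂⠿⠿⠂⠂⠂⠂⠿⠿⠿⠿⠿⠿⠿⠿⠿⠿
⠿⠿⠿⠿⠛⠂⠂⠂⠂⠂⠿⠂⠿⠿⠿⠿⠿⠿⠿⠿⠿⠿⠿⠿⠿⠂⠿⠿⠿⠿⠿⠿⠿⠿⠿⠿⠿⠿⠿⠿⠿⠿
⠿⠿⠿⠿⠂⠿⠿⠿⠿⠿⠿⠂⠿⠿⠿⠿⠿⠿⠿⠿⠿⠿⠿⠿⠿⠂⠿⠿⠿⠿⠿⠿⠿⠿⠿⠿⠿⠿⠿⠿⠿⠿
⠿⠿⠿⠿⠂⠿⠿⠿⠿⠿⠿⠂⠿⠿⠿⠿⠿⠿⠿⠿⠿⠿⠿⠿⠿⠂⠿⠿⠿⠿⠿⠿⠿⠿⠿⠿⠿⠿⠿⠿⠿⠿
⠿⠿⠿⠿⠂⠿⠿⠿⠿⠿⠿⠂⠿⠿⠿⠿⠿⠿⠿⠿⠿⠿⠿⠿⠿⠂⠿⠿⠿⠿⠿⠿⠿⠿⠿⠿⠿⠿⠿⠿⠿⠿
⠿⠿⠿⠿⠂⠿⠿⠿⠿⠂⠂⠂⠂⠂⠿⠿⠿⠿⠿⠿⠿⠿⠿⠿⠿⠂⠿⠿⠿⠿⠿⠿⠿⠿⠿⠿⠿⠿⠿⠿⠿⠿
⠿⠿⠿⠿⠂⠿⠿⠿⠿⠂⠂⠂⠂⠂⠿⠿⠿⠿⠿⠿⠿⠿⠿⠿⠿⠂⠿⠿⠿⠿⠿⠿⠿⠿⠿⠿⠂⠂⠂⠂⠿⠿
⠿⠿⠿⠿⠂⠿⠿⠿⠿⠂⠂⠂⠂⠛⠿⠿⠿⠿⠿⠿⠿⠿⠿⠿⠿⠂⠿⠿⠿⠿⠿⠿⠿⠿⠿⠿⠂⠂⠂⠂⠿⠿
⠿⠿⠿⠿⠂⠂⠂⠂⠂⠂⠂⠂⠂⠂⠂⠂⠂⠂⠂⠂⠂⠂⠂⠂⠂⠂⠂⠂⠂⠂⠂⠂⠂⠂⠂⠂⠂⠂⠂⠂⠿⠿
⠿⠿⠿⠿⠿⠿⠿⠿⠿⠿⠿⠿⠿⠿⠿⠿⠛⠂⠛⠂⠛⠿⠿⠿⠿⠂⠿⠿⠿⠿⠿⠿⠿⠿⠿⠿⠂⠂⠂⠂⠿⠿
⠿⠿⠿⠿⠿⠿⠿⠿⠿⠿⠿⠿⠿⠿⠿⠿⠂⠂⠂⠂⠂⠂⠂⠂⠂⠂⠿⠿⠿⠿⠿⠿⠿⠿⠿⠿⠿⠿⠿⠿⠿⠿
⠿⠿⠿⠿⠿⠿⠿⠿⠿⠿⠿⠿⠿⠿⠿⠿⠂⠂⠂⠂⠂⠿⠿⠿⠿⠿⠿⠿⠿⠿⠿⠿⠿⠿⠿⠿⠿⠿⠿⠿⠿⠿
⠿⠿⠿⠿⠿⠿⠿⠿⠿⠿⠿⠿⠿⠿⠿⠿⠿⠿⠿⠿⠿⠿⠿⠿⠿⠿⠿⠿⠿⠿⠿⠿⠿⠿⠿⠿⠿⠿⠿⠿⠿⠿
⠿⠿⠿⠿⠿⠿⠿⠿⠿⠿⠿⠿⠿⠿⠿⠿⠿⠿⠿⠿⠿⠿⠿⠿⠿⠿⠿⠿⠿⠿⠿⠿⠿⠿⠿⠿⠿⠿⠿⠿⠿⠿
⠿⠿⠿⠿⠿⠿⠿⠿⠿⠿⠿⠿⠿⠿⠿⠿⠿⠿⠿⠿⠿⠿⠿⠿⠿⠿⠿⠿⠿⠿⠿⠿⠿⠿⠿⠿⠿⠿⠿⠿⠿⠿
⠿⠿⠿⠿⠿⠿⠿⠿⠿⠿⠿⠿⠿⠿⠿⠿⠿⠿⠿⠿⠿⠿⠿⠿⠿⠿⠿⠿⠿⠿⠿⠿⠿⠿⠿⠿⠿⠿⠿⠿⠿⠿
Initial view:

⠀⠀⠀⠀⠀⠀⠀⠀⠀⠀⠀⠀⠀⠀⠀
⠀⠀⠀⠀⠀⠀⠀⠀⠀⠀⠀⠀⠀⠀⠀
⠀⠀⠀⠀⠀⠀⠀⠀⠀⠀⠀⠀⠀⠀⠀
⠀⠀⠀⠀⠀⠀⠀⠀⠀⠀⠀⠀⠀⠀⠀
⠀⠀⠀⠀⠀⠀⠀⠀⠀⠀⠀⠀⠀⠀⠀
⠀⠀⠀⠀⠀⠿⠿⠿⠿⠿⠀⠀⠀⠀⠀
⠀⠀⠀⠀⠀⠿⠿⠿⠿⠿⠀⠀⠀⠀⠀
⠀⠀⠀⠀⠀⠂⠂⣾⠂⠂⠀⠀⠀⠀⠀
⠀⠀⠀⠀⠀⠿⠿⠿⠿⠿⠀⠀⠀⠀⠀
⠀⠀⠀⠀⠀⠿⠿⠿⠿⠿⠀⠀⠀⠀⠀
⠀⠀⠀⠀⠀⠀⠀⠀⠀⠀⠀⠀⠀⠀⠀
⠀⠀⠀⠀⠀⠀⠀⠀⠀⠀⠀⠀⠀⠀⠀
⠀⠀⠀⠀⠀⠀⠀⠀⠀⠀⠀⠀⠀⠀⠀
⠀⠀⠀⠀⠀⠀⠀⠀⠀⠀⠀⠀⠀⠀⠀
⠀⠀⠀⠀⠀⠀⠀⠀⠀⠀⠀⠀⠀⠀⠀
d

⠀⠀⠀⠀⠀⠀⠀⠀⠀⠀⠀⠀⠀⠀⠀
⠀⠀⠀⠀⠀⠀⠀⠀⠀⠀⠀⠀⠀⠀⠀
⠀⠀⠀⠀⠀⠀⠀⠀⠀⠀⠀⠀⠀⠀⠀
⠀⠀⠀⠀⠀⠀⠀⠀⠀⠀⠀⠀⠀⠀⠀
⠀⠀⠀⠀⠀⠀⠀⠀⠀⠀⠀⠀⠀⠀⠀
⠀⠀⠀⠀⠿⠿⠿⠿⠿⠿⠀⠀⠀⠀⠀
⠀⠀⠀⠀⠿⠿⠿⠿⠿⠿⠀⠀⠀⠀⠀
⠀⠀⠀⠀⠂⠂⠂⣾⠂⠂⠀⠀⠀⠀⠀
⠀⠀⠀⠀⠿⠿⠿⠿⠿⠿⠀⠀⠀⠀⠀
⠀⠀⠀⠀⠿⠿⠿⠿⠿⠿⠀⠀⠀⠀⠀
⠀⠀⠀⠀⠀⠀⠀⠀⠀⠀⠀⠀⠀⠀⠀
⠀⠀⠀⠀⠀⠀⠀⠀⠀⠀⠀⠀⠀⠀⠀
⠀⠀⠀⠀⠀⠀⠀⠀⠀⠀⠀⠀⠀⠀⠀
⠀⠀⠀⠀⠀⠀⠀⠀⠀⠀⠀⠀⠀⠀⠀
⠀⠀⠀⠀⠀⠀⠀⠀⠀⠀⠀⠀⠀⠀⠀

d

⠀⠀⠀⠀⠀⠀⠀⠀⠀⠀⠀⠀⠀⠀⠀
⠀⠀⠀⠀⠀⠀⠀⠀⠀⠀⠀⠀⠀⠀⠀
⠀⠀⠀⠀⠀⠀⠀⠀⠀⠀⠀⠀⠀⠀⠀
⠀⠀⠀⠀⠀⠀⠀⠀⠀⠀⠀⠀⠀⠀⠀
⠀⠀⠀⠀⠀⠀⠀⠀⠀⠀⠀⠀⠀⠀⠀
⠀⠀⠀⠿⠿⠿⠿⠿⠿⠿⠀⠀⠀⠀⠀
⠀⠀⠀⠿⠿⠿⠿⠿⠿⠿⠀⠀⠀⠀⠀
⠀⠀⠀⠂⠂⠂⠂⣾⠂⠂⠀⠀⠀⠀⠀
⠀⠀⠀⠿⠿⠿⠿⠿⠿⠿⠀⠀⠀⠀⠀
⠀⠀⠀⠿⠿⠿⠿⠿⠿⠿⠀⠀⠀⠀⠀
⠀⠀⠀⠀⠀⠀⠀⠀⠀⠀⠀⠀⠀⠀⠀
⠀⠀⠀⠀⠀⠀⠀⠀⠀⠀⠀⠀⠀⠀⠀
⠀⠀⠀⠀⠀⠀⠀⠀⠀⠀⠀⠀⠀⠀⠀
⠀⠀⠀⠀⠀⠀⠀⠀⠀⠀⠀⠀⠀⠀⠀
⠀⠀⠀⠀⠀⠀⠀⠀⠀⠀⠀⠀⠀⠀⠀

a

⠀⠀⠀⠀⠀⠀⠀⠀⠀⠀⠀⠀⠀⠀⠀
⠀⠀⠀⠀⠀⠀⠀⠀⠀⠀⠀⠀⠀⠀⠀
⠀⠀⠀⠀⠀⠀⠀⠀⠀⠀⠀⠀⠀⠀⠀
⠀⠀⠀⠀⠀⠀⠀⠀⠀⠀⠀⠀⠀⠀⠀
⠀⠀⠀⠀⠀⠀⠀⠀⠀⠀⠀⠀⠀⠀⠀
⠀⠀⠀⠀⠿⠿⠿⠿⠿⠿⠿⠀⠀⠀⠀
⠀⠀⠀⠀⠿⠿⠿⠿⠿⠿⠿⠀⠀⠀⠀
⠀⠀⠀⠀⠂⠂⠂⣾⠂⠂⠂⠀⠀⠀⠀
⠀⠀⠀⠀⠿⠿⠿⠿⠿⠿⠿⠀⠀⠀⠀
⠀⠀⠀⠀⠿⠿⠿⠿⠿⠿⠿⠀⠀⠀⠀
⠀⠀⠀⠀⠀⠀⠀⠀⠀⠀⠀⠀⠀⠀⠀
⠀⠀⠀⠀⠀⠀⠀⠀⠀⠀⠀⠀⠀⠀⠀
⠀⠀⠀⠀⠀⠀⠀⠀⠀⠀⠀⠀⠀⠀⠀
⠀⠀⠀⠀⠀⠀⠀⠀⠀⠀⠀⠀⠀⠀⠀
⠀⠀⠀⠀⠀⠀⠀⠀⠀⠀⠀⠀⠀⠀⠀

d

⠀⠀⠀⠀⠀⠀⠀⠀⠀⠀⠀⠀⠀⠀⠀
⠀⠀⠀⠀⠀⠀⠀⠀⠀⠀⠀⠀⠀⠀⠀
⠀⠀⠀⠀⠀⠀⠀⠀⠀⠀⠀⠀⠀⠀⠀
⠀⠀⠀⠀⠀⠀⠀⠀⠀⠀⠀⠀⠀⠀⠀
⠀⠀⠀⠀⠀⠀⠀⠀⠀⠀⠀⠀⠀⠀⠀
⠀⠀⠀⠿⠿⠿⠿⠿⠿⠿⠀⠀⠀⠀⠀
⠀⠀⠀⠿⠿⠿⠿⠿⠿⠿⠀⠀⠀⠀⠀
⠀⠀⠀⠂⠂⠂⠂⣾⠂⠂⠀⠀⠀⠀⠀
⠀⠀⠀⠿⠿⠿⠿⠿⠿⠿⠀⠀⠀⠀⠀
⠀⠀⠀⠿⠿⠿⠿⠿⠿⠿⠀⠀⠀⠀⠀
⠀⠀⠀⠀⠀⠀⠀⠀⠀⠀⠀⠀⠀⠀⠀
⠀⠀⠀⠀⠀⠀⠀⠀⠀⠀⠀⠀⠀⠀⠀
⠀⠀⠀⠀⠀⠀⠀⠀⠀⠀⠀⠀⠀⠀⠀
⠀⠀⠀⠀⠀⠀⠀⠀⠀⠀⠀⠀⠀⠀⠀
⠀⠀⠀⠀⠀⠀⠀⠀⠀⠀⠀⠀⠀⠀⠀

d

⠀⠀⠀⠀⠀⠀⠀⠀⠀⠀⠀⠀⠀⠀⠀
⠀⠀⠀⠀⠀⠀⠀⠀⠀⠀⠀⠀⠀⠀⠀
⠀⠀⠀⠀⠀⠀⠀⠀⠀⠀⠀⠀⠀⠀⠀
⠀⠀⠀⠀⠀⠀⠀⠀⠀⠀⠀⠀⠀⠀⠀
⠀⠀⠀⠀⠀⠀⠀⠀⠀⠀⠀⠀⠀⠀⠀
⠀⠀⠿⠿⠿⠿⠿⠿⠿⠿⠀⠀⠀⠀⠀
⠀⠀⠿⠿⠿⠿⠿⠿⠿⠿⠀⠀⠀⠀⠀
⠀⠀⠂⠂⠂⠂⠂⣾⠂⠂⠀⠀⠀⠀⠀
⠀⠀⠿⠿⠿⠿⠿⠿⠿⠿⠀⠀⠀⠀⠀
⠀⠀⠿⠿⠿⠿⠿⠿⠿⠿⠀⠀⠀⠀⠀
⠀⠀⠀⠀⠀⠀⠀⠀⠀⠀⠀⠀⠀⠀⠀
⠀⠀⠀⠀⠀⠀⠀⠀⠀⠀⠀⠀⠀⠀⠀
⠀⠀⠀⠀⠀⠀⠀⠀⠀⠀⠀⠀⠀⠀⠀
⠀⠀⠀⠀⠀⠀⠀⠀⠀⠀⠀⠀⠀⠀⠀
⠀⠀⠀⠀⠀⠀⠀⠀⠀⠀⠀⠀⠀⠀⠀

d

⠀⠀⠀⠀⠀⠀⠀⠀⠀⠀⠀⠀⠀⠀⠀
⠀⠀⠀⠀⠀⠀⠀⠀⠀⠀⠀⠀⠀⠀⠀
⠀⠀⠀⠀⠀⠀⠀⠀⠀⠀⠀⠀⠀⠀⠀
⠀⠀⠀⠀⠀⠀⠀⠀⠀⠀⠀⠀⠀⠀⠀
⠀⠀⠀⠀⠀⠀⠀⠀⠀⠀⠀⠀⠀⠀⠀
⠀⠿⠿⠿⠿⠿⠿⠿⠿⠿⠀⠀⠀⠀⠀
⠀⠿⠿⠿⠿⠿⠿⠿⠿⠿⠀⠀⠀⠀⠀
⠀⠂⠂⠂⠂⠂⠂⣾⠂⠂⠀⠀⠀⠀⠀
⠀⠿⠿⠿⠿⠿⠿⠿⠿⠿⠀⠀⠀⠀⠀
⠀⠿⠿⠿⠿⠿⠿⠿⠿⠿⠀⠀⠀⠀⠀
⠀⠀⠀⠀⠀⠀⠀⠀⠀⠀⠀⠀⠀⠀⠀
⠀⠀⠀⠀⠀⠀⠀⠀⠀⠀⠀⠀⠀⠀⠀
⠀⠀⠀⠀⠀⠀⠀⠀⠀⠀⠀⠀⠀⠀⠀
⠀⠀⠀⠀⠀⠀⠀⠀⠀⠀⠀⠀⠀⠀⠀
⠀⠀⠀⠀⠀⠀⠀⠀⠀⠀⠀⠀⠀⠀⠀

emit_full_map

⠿⠿⠿⠿⠿⠿⠿⠿⠿
⠿⠿⠿⠿⠿⠿⠿⠿⠿
⠂⠂⠂⠂⠂⠂⣾⠂⠂
⠿⠿⠿⠿⠿⠿⠿⠿⠿
⠿⠿⠿⠿⠿⠿⠿⠿⠿

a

⠀⠀⠀⠀⠀⠀⠀⠀⠀⠀⠀⠀⠀⠀⠀
⠀⠀⠀⠀⠀⠀⠀⠀⠀⠀⠀⠀⠀⠀⠀
⠀⠀⠀⠀⠀⠀⠀⠀⠀⠀⠀⠀⠀⠀⠀
⠀⠀⠀⠀⠀⠀⠀⠀⠀⠀⠀⠀⠀⠀⠀
⠀⠀⠀⠀⠀⠀⠀⠀⠀⠀⠀⠀⠀⠀⠀
⠀⠀⠿⠿⠿⠿⠿⠿⠿⠿⠿⠀⠀⠀⠀
⠀⠀⠿⠿⠿⠿⠿⠿⠿⠿⠿⠀⠀⠀⠀
⠀⠀⠂⠂⠂⠂⠂⣾⠂⠂⠂⠀⠀⠀⠀
⠀⠀⠿⠿⠿⠿⠿⠿⠿⠿⠿⠀⠀⠀⠀
⠀⠀⠿⠿⠿⠿⠿⠿⠿⠿⠿⠀⠀⠀⠀
⠀⠀⠀⠀⠀⠀⠀⠀⠀⠀⠀⠀⠀⠀⠀
⠀⠀⠀⠀⠀⠀⠀⠀⠀⠀⠀⠀⠀⠀⠀
⠀⠀⠀⠀⠀⠀⠀⠀⠀⠀⠀⠀⠀⠀⠀
⠀⠀⠀⠀⠀⠀⠀⠀⠀⠀⠀⠀⠀⠀⠀
⠀⠀⠀⠀⠀⠀⠀⠀⠀⠀⠀⠀⠀⠀⠀

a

⠀⠀⠀⠀⠀⠀⠀⠀⠀⠀⠀⠀⠀⠀⠀
⠀⠀⠀⠀⠀⠀⠀⠀⠀⠀⠀⠀⠀⠀⠀
⠀⠀⠀⠀⠀⠀⠀⠀⠀⠀⠀⠀⠀⠀⠀
⠀⠀⠀⠀⠀⠀⠀⠀⠀⠀⠀⠀⠀⠀⠀
⠀⠀⠀⠀⠀⠀⠀⠀⠀⠀⠀⠀⠀⠀⠀
⠀⠀⠀⠿⠿⠿⠿⠿⠿⠿⠿⠿⠀⠀⠀
⠀⠀⠀⠿⠿⠿⠿⠿⠿⠿⠿⠿⠀⠀⠀
⠀⠀⠀⠂⠂⠂⠂⣾⠂⠂⠂⠂⠀⠀⠀
⠀⠀⠀⠿⠿⠿⠿⠿⠿⠿⠿⠿⠀⠀⠀
⠀⠀⠀⠿⠿⠿⠿⠿⠿⠿⠿⠿⠀⠀⠀
⠀⠀⠀⠀⠀⠀⠀⠀⠀⠀⠀⠀⠀⠀⠀
⠀⠀⠀⠀⠀⠀⠀⠀⠀⠀⠀⠀⠀⠀⠀
⠀⠀⠀⠀⠀⠀⠀⠀⠀⠀⠀⠀⠀⠀⠀
⠀⠀⠀⠀⠀⠀⠀⠀⠀⠀⠀⠀⠀⠀⠀
⠀⠀⠀⠀⠀⠀⠀⠀⠀⠀⠀⠀⠀⠀⠀

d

⠀⠀⠀⠀⠀⠀⠀⠀⠀⠀⠀⠀⠀⠀⠀
⠀⠀⠀⠀⠀⠀⠀⠀⠀⠀⠀⠀⠀⠀⠀
⠀⠀⠀⠀⠀⠀⠀⠀⠀⠀⠀⠀⠀⠀⠀
⠀⠀⠀⠀⠀⠀⠀⠀⠀⠀⠀⠀⠀⠀⠀
⠀⠀⠀⠀⠀⠀⠀⠀⠀⠀⠀⠀⠀⠀⠀
⠀⠀⠿⠿⠿⠿⠿⠿⠿⠿⠿⠀⠀⠀⠀
⠀⠀⠿⠿⠿⠿⠿⠿⠿⠿⠿⠀⠀⠀⠀
⠀⠀⠂⠂⠂⠂⠂⣾⠂⠂⠂⠀⠀⠀⠀
⠀⠀⠿⠿⠿⠿⠿⠿⠿⠿⠿⠀⠀⠀⠀
⠀⠀⠿⠿⠿⠿⠿⠿⠿⠿⠿⠀⠀⠀⠀
⠀⠀⠀⠀⠀⠀⠀⠀⠀⠀⠀⠀⠀⠀⠀
⠀⠀⠀⠀⠀⠀⠀⠀⠀⠀⠀⠀⠀⠀⠀
⠀⠀⠀⠀⠀⠀⠀⠀⠀⠀⠀⠀⠀⠀⠀
⠀⠀⠀⠀⠀⠀⠀⠀⠀⠀⠀⠀⠀⠀⠀
⠀⠀⠀⠀⠀⠀⠀⠀⠀⠀⠀⠀⠀⠀⠀

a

⠀⠀⠀⠀⠀⠀⠀⠀⠀⠀⠀⠀⠀⠀⠀
⠀⠀⠀⠀⠀⠀⠀⠀⠀⠀⠀⠀⠀⠀⠀
⠀⠀⠀⠀⠀⠀⠀⠀⠀⠀⠀⠀⠀⠀⠀
⠀⠀⠀⠀⠀⠀⠀⠀⠀⠀⠀⠀⠀⠀⠀
⠀⠀⠀⠀⠀⠀⠀⠀⠀⠀⠀⠀⠀⠀⠀
⠀⠀⠀⠿⠿⠿⠿⠿⠿⠿⠿⠿⠀⠀⠀
⠀⠀⠀⠿⠿⠿⠿⠿⠿⠿⠿⠿⠀⠀⠀
⠀⠀⠀⠂⠂⠂⠂⣾⠂⠂⠂⠂⠀⠀⠀
⠀⠀⠀⠿⠿⠿⠿⠿⠿⠿⠿⠿⠀⠀⠀
⠀⠀⠀⠿⠿⠿⠿⠿⠿⠿⠿⠿⠀⠀⠀
⠀⠀⠀⠀⠀⠀⠀⠀⠀⠀⠀⠀⠀⠀⠀
⠀⠀⠀⠀⠀⠀⠀⠀⠀⠀⠀⠀⠀⠀⠀
⠀⠀⠀⠀⠀⠀⠀⠀⠀⠀⠀⠀⠀⠀⠀
⠀⠀⠀⠀⠀⠀⠀⠀⠀⠀⠀⠀⠀⠀⠀
⠀⠀⠀⠀⠀⠀⠀⠀⠀⠀⠀⠀⠀⠀⠀


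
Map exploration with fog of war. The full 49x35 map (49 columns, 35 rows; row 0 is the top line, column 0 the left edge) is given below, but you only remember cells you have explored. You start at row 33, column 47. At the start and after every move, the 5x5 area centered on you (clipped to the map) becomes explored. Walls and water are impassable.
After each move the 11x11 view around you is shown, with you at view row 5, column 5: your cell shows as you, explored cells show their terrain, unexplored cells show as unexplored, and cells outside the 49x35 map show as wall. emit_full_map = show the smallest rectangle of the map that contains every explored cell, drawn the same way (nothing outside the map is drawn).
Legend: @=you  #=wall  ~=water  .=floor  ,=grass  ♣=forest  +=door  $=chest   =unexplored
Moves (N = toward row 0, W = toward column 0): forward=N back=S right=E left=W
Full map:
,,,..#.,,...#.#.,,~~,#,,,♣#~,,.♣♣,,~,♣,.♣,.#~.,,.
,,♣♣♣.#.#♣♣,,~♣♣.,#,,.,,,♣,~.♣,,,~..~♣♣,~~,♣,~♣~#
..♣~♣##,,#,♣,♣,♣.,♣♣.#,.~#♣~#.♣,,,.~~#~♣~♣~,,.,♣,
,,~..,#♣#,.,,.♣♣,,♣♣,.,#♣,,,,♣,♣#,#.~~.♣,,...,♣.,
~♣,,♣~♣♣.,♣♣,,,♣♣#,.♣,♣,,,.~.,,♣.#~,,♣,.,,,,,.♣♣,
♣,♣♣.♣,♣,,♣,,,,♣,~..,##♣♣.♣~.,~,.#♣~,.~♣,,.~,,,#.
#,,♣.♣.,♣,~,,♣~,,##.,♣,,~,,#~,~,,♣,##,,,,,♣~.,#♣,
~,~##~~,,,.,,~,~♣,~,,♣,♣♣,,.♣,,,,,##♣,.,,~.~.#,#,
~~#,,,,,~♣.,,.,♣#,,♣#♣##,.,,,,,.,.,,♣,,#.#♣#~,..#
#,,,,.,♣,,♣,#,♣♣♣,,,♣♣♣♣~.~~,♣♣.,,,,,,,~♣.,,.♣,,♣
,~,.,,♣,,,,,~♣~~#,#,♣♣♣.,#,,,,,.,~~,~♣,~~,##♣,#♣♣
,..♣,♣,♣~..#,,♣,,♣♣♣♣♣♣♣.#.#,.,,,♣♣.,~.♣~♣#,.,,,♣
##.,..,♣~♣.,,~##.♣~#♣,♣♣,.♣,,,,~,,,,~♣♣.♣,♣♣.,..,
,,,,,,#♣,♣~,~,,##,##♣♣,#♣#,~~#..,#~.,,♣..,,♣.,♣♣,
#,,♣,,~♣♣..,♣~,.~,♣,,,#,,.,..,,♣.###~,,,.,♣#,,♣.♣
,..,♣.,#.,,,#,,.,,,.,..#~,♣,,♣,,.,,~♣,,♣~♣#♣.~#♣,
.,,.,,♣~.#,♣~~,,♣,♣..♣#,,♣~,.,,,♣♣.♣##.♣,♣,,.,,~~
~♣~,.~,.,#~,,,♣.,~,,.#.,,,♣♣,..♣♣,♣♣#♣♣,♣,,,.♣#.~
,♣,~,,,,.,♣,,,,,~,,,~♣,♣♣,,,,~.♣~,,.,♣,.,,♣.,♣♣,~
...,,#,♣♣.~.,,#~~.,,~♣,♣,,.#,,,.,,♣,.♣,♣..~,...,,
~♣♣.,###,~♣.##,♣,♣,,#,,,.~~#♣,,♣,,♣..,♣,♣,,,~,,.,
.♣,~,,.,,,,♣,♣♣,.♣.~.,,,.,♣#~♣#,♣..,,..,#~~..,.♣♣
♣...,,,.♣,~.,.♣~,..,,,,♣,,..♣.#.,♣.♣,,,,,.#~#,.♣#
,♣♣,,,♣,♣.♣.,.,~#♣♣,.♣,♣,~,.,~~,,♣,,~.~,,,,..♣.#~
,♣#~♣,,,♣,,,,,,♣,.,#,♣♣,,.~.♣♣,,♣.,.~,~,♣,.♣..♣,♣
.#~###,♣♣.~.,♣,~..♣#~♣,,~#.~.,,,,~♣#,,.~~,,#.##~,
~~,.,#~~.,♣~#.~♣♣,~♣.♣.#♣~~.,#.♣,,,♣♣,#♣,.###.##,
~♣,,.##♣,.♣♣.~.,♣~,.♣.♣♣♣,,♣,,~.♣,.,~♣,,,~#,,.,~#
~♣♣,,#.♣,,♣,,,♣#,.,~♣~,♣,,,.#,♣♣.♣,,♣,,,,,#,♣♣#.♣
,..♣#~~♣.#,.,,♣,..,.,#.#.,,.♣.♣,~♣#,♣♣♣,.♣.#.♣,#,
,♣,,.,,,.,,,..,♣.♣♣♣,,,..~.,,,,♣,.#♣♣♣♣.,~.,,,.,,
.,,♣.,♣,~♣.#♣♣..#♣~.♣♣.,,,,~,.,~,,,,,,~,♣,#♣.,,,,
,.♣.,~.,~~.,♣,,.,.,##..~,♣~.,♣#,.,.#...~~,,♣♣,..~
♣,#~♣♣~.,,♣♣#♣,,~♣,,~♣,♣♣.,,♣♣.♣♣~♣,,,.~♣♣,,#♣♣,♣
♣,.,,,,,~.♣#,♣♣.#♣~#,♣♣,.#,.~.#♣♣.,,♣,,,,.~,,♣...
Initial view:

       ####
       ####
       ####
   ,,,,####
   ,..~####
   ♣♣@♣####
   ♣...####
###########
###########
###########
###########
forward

       ####
       ####
       ####
   ,.,,####
   ,,,,####
   ,.@~####
   ♣♣,♣####
   ♣...####
###########
###########
###########

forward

       ####
       ####
       ####
   ♣,#,####
   ,.,,####
   ,,@,####
   ,..~####
   ♣♣,♣####
   ♣...####
###########
###########

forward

       ####
       ####
       ####
   ♣#.♣####
   ♣,#,####
   ,.@,####
   ,,,,####
   ,..~####
   ♣♣,♣####
   ♣...####
###########

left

        ###
        ###
        ###
   ♣♣#.♣###
   .♣,#,###
   ,,@,,###
   .,,,,###
   ♣,..~###
    ♣♣,♣###
    ♣...###
###########

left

         ##
         ##
         ##
   ,♣♣#.♣##
   #.♣,#,##
   ,,@.,,##
   ♣.,,,,##
   ♣♣,..~##
     ♣♣,♣##
     ♣...##
###########

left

          #
          #
          #
   #,♣♣#.♣#
   .#.♣,#,#
   .,@,.,,#
   #♣.,,,,#
   ,♣♣,..~#
      ♣♣,♣#
      ♣...#
###########

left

           
           
           
   ,#,♣♣#.♣
   ♣.#.♣,#,
   ~.@,,.,,
   ,#♣.,,,,
   ,,♣♣,..~
       ♣♣,♣
       ♣...
###########

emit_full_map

,#,♣♣#.♣
♣.#.♣,#,
~.@,,.,,
,#♣.,,,,
,,♣♣,..~
    ♣♣,♣
    ♣...

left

           
           
           
   ,,#,♣♣#.
   .♣.#.♣,#
   ,~@,,,.,
   ♣,#♣.,,,
   ~,,♣♣,..
        ♣♣,
        ♣..
###########

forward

           
           
           
   ,~#,,   
   ,,#,♣♣#.
   .♣@#.♣,#
   ,~.,,,.,
   ♣,#♣.,,,
   ~,,♣♣,..
        ♣♣,
        ♣..

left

           
           
           
   ,,~#,,  
   ,,,#,♣♣#
   ,.@.#.♣,
   .,~.,,,.
   ,♣,#♣.,,
    ~,,♣♣,.
         ♣♣
         ♣.

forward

           
           
           
   ♣,.##   
   ,,~#,,  
   ,,@#,♣♣#
   ,.♣.#.♣,
   .,~.,,,.
   ,♣,#♣.,,
    ~,,♣♣,.
         ♣♣

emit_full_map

♣,.##     
,,~#,,    
,,@#,♣♣#.♣
,.♣.#.♣,#,
.,~.,,,.,,
,♣,#♣.,,,,
 ~,,♣♣,..~
      ♣♣,♣
      ♣...

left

           
           
           
   #♣,.##  
   ,,,~#,, 
   ,,@,#,♣♣
   ♣,.♣.#.♣
   ♣.,~.,,,
    ,♣,#♣.,
     ~,,♣♣,
          ♣

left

           
           
           
   ,#♣,.## 
   ♣,,,~#,,
   ,,@,,#,♣
   ♣♣,.♣.#.
   ♣♣.,~.,,
     ,♣,#♣.
      ~,,♣♣
           

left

           
           
           
   ♣,#♣,.##
   ~♣,,,~#,
   ♣,@,,,#,
   ♣♣♣,.♣.#
   ♣♣♣.,~.,
      ,♣,#♣
       ~,,♣
           

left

           
           
           
   ♣♣,#♣,.#
   ,~♣,,,~#
   ,♣@,,,,#
   ,♣♣♣,.♣.
   ♣♣♣♣.,~.
       ,♣,#
        ~,,
           

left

           
           
           
   ,♣♣,#♣,.
   .,~♣,,,~
   ,,@,,,,,
   #,♣♣♣,.♣
   #♣♣♣♣.,~
        ,♣,
         ~,
           

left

           
           
           
   ,,♣♣,#♣,
   ,.,~♣,,,
   ♣,@♣,,,,
   ♣#,♣♣♣,.
   .#♣♣♣♣.,
         ,♣
          ~
           

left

           
           
           
   ,,,♣♣,#♣
   ♣,.,~♣,,
   .♣@,♣,,,
   ~♣#,♣♣♣,
   ,.#♣♣♣♣.
          ,
           
           

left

           
           
           
   ♣,,,♣♣,#
   .♣,.,~♣,
   ♣.@,,♣,,
   ,~♣#,♣♣♣
   ♣,.#♣♣♣♣
           
           
           

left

           
           
           
   .♣,,,♣♣,
   ~.♣,.,~♣
   ♣♣@♣,,♣,
   ♣,~♣#,♣♣
   ,♣,.#♣♣♣
           
           
           

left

           
           
           
   #.♣,,,♣♣
   ,~.♣,.,~
   ,♣@.♣,,♣
   .♣,~♣#,♣
   ,,♣,.#♣♣
           
           
           

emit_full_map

#.♣,,,♣♣,#♣,.##     
,~.♣,.,~♣,,,~#,,    
,♣@.♣,,♣,,,,,#,♣♣#.♣
.♣,~♣#,♣♣♣,.♣.#.♣,#,
,,♣,.#♣♣♣♣.,~.,,,.,,
          ,♣,#♣.,,,,
           ~,,♣♣,..~
                ♣♣,♣
                ♣...

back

           
           
   #.♣,,,♣♣
   ,~.♣,.,~
   ,♣♣.♣,,♣
   .♣@~♣#,♣
   ,,♣,.#♣♣
   .,~,,   
           
           
           

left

           
           
    #.♣,,,♣
   ,,~.♣,.,
   #,♣♣.♣,,
   ♣.@,~♣#,
   ,,,♣,.#♣
   ,.,~,,  
           
           
           

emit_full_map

 #.♣,,,♣♣,#♣,.##     
,,~.♣,.,~♣,,,~#,,    
#,♣♣.♣,,♣,,,,,#,♣♣#.♣
♣.@,~♣#,♣♣♣,.♣.#.♣,#,
,,,♣,.#♣♣♣♣.,~.,,,.,,
,.,~,,     ,♣,#♣.,,,,
            ~,,♣♣,..~
                 ♣♣,♣
                 ♣...


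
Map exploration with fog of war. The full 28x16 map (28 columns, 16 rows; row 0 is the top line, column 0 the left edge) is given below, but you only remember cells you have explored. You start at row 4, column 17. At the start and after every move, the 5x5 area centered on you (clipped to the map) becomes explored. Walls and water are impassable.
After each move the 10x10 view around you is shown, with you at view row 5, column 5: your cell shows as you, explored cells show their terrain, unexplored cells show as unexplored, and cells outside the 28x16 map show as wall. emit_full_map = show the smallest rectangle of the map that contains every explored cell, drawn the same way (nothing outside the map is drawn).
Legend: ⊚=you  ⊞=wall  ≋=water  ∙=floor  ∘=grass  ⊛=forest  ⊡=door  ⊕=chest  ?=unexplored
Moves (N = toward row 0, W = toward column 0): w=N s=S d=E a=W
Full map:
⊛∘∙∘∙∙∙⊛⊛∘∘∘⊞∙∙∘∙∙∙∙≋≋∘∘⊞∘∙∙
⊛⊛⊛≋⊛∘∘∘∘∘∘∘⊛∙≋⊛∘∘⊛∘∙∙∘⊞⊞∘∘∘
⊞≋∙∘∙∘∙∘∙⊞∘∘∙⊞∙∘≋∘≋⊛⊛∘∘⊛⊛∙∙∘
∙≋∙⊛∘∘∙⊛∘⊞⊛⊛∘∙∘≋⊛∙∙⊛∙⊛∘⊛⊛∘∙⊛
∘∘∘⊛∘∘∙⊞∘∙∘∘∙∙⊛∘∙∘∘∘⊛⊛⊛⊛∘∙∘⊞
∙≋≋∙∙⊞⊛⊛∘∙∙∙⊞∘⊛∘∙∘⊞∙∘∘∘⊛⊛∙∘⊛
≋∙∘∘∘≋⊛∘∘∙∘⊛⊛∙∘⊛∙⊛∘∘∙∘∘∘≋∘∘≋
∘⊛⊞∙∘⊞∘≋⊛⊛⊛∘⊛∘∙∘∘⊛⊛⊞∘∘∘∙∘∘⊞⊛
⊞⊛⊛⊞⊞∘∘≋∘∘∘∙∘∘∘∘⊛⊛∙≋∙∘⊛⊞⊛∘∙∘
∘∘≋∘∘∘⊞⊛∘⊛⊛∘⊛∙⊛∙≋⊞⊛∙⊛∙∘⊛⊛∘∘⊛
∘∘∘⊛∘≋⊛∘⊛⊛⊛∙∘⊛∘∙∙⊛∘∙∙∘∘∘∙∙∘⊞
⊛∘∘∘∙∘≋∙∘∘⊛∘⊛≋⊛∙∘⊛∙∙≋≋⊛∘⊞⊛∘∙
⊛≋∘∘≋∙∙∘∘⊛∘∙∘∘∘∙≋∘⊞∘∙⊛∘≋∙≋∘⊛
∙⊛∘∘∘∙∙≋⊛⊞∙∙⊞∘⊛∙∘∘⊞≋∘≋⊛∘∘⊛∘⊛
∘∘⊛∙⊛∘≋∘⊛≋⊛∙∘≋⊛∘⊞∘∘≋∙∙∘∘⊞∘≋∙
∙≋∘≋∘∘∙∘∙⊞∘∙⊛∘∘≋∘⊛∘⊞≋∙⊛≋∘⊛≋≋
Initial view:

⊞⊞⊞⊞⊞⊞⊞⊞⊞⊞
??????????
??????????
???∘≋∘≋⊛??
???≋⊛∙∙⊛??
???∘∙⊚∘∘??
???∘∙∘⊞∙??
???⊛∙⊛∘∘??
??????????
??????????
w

⊞⊞⊞⊞⊞⊞⊞⊞⊞⊞
⊞⊞⊞⊞⊞⊞⊞⊞⊞⊞
??????????
???⊛∘∘⊛∘??
???∘≋∘≋⊛??
???≋⊛⊚∙⊛??
???∘∙∘∘∘??
???∘∙∘⊞∙??
???⊛∙⊛∘∘??
??????????

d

⊞⊞⊞⊞⊞⊞⊞⊞⊞⊞
⊞⊞⊞⊞⊞⊞⊞⊞⊞⊞
??????????
??⊛∘∘⊛∘∙??
??∘≋∘≋⊛⊛??
??≋⊛∙⊚⊛∙??
??∘∙∘∘∘⊛??
??∘∙∘⊞∙∘??
??⊛∙⊛∘∘???
??????????

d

⊞⊞⊞⊞⊞⊞⊞⊞⊞⊞
⊞⊞⊞⊞⊞⊞⊞⊞⊞⊞
??????????
?⊛∘∘⊛∘∙∙??
?∘≋∘≋⊛⊛∘??
?≋⊛∙∙⊚∙⊛??
?∘∙∘∘∘⊛⊛??
?∘∙∘⊞∙∘∘??
?⊛∙⊛∘∘????
??????????

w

⊞⊞⊞⊞⊞⊞⊞⊞⊞⊞
⊞⊞⊞⊞⊞⊞⊞⊞⊞⊞
⊞⊞⊞⊞⊞⊞⊞⊞⊞⊞
???∙∙∙≋≋??
?⊛∘∘⊛∘∙∙??
?∘≋∘≋⊚⊛∘??
?≋⊛∙∙⊛∙⊛??
?∘∙∘∘∘⊛⊛??
?∘∙∘⊞∙∘∘??
?⊛∙⊛∘∘????

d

⊞⊞⊞⊞⊞⊞⊞⊞⊞⊞
⊞⊞⊞⊞⊞⊞⊞⊞⊞⊞
⊞⊞⊞⊞⊞⊞⊞⊞⊞⊞
??∙∙∙≋≋∘??
⊛∘∘⊛∘∙∙∘??
∘≋∘≋⊛⊚∘∘??
≋⊛∙∙⊛∙⊛∘??
∘∙∘∘∘⊛⊛⊛??
∘∙∘⊞∙∘∘???
⊛∙⊛∘∘?????

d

⊞⊞⊞⊞⊞⊞⊞⊞⊞⊞
⊞⊞⊞⊞⊞⊞⊞⊞⊞⊞
⊞⊞⊞⊞⊞⊞⊞⊞⊞⊞
?∙∙∙≋≋∘∘??
∘∘⊛∘∙∙∘⊞??
≋∘≋⊛⊛⊚∘⊛??
⊛∙∙⊛∙⊛∘⊛??
∙∘∘∘⊛⊛⊛⊛??
∙∘⊞∙∘∘????
∙⊛∘∘??????

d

⊞⊞⊞⊞⊞⊞⊞⊞⊞⊞
⊞⊞⊞⊞⊞⊞⊞⊞⊞⊞
⊞⊞⊞⊞⊞⊞⊞⊞⊞⊞
∙∙∙≋≋∘∘⊞??
∘⊛∘∙∙∘⊞⊞??
∘≋⊛⊛∘⊚⊛⊛??
∙∙⊛∙⊛∘⊛⊛??
∘∘∘⊛⊛⊛⊛∘??
∘⊞∙∘∘?????
⊛∘∘???????

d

⊞⊞⊞⊞⊞⊞⊞⊞⊞⊞
⊞⊞⊞⊞⊞⊞⊞⊞⊞⊞
⊞⊞⊞⊞⊞⊞⊞⊞⊞⊞
∙∙≋≋∘∘⊞∘??
⊛∘∙∙∘⊞⊞∘??
≋⊛⊛∘∘⊚⊛∙??
∙⊛∙⊛∘⊛⊛∘??
∘∘⊛⊛⊛⊛∘∙??
⊞∙∘∘??????
∘∘????????

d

⊞⊞⊞⊞⊞⊞⊞⊞⊞⊞
⊞⊞⊞⊞⊞⊞⊞⊞⊞⊞
⊞⊞⊞⊞⊞⊞⊞⊞⊞⊞
∙≋≋∘∘⊞∘∙?⊞
∘∙∙∘⊞⊞∘∘?⊞
⊛⊛∘∘⊛⊚∙∙?⊞
⊛∙⊛∘⊛⊛∘∙?⊞
∘⊛⊛⊛⊛∘∙∘?⊞
∙∘∘??????⊞
∘????????⊞

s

⊞⊞⊞⊞⊞⊞⊞⊞⊞⊞
⊞⊞⊞⊞⊞⊞⊞⊞⊞⊞
∙≋≋∘∘⊞∘∙?⊞
∘∙∙∘⊞⊞∘∘?⊞
⊛⊛∘∘⊛⊛∙∙?⊞
⊛∙⊛∘⊛⊚∘∙?⊞
∘⊛⊛⊛⊛∘∙∘?⊞
∙∘∘∘⊛⊛∙∘?⊞
∘????????⊞
?????????⊞

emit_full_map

??∙∙∙≋≋∘∘⊞∘∙
⊛∘∘⊛∘∙∙∘⊞⊞∘∘
∘≋∘≋⊛⊛∘∘⊛⊛∙∙
≋⊛∙∙⊛∙⊛∘⊛⊚∘∙
∘∙∘∘∘⊛⊛⊛⊛∘∙∘
∘∙∘⊞∙∘∘∘⊛⊛∙∘
⊛∙⊛∘∘???????

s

⊞⊞⊞⊞⊞⊞⊞⊞⊞⊞
∙≋≋∘∘⊞∘∙?⊞
∘∙∙∘⊞⊞∘∘?⊞
⊛⊛∘∘⊛⊛∙∙?⊞
⊛∙⊛∘⊛⊛∘∙?⊞
∘⊛⊛⊛⊛⊚∙∘?⊞
∙∘∘∘⊛⊛∙∘?⊞
∘??∘∘≋∘∘?⊞
?????????⊞
?????????⊞

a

⊞⊞⊞⊞⊞⊞⊞⊞⊞⊞
∙∙≋≋∘∘⊞∘∙?
⊛∘∙∙∘⊞⊞∘∘?
≋⊛⊛∘∘⊛⊛∙∙?
∙⊛∙⊛∘⊛⊛∘∙?
∘∘⊛⊛⊛⊚∘∙∘?
⊞∙∘∘∘⊛⊛∙∘?
∘∘?∘∘∘≋∘∘?
??????????
??????????

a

⊞⊞⊞⊞⊞⊞⊞⊞⊞⊞
∙∙∙≋≋∘∘⊞∘∙
∘⊛∘∙∙∘⊞⊞∘∘
∘≋⊛⊛∘∘⊛⊛∙∙
∙∙⊛∙⊛∘⊛⊛∘∙
∘∘∘⊛⊛⊚⊛∘∙∘
∘⊞∙∘∘∘⊛⊛∙∘
⊛∘∘∙∘∘∘≋∘∘
??????????
??????????

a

⊞⊞⊞⊞⊞⊞⊞⊞⊞⊞
?∙∙∙≋≋∘∘⊞∘
∘∘⊛∘∙∙∘⊞⊞∘
≋∘≋⊛⊛∘∘⊛⊛∙
⊛∙∙⊛∙⊛∘⊛⊛∘
∙∘∘∘⊛⊚⊛⊛∘∙
∙∘⊞∙∘∘∘⊛⊛∙
∙⊛∘∘∙∘∘∘≋∘
??????????
??????????

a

⊞⊞⊞⊞⊞⊞⊞⊞⊞⊞
??∙∙∙≋≋∘∘⊞
⊛∘∘⊛∘∙∙∘⊞⊞
∘≋∘≋⊛⊛∘∘⊛⊛
≋⊛∙∙⊛∙⊛∘⊛⊛
∘∙∘∘∘⊚⊛⊛⊛∘
∘∙∘⊞∙∘∘∘⊛⊛
⊛∙⊛∘∘∙∘∘∘≋
??????????
??????????

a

⊞⊞⊞⊞⊞⊞⊞⊞⊞⊞
???∙∙∙≋≋∘∘
?⊛∘∘⊛∘∙∙∘⊞
?∘≋∘≋⊛⊛∘∘⊛
?≋⊛∙∙⊛∙⊛∘⊛
?∘∙∘∘⊚⊛⊛⊛⊛
?∘∙∘⊞∙∘∘∘⊛
?⊛∙⊛∘∘∙∘∘∘
??????????
??????????

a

⊞⊞⊞⊞⊞⊞⊞⊞⊞⊞
????∙∙∙≋≋∘
??⊛∘∘⊛∘∙∙∘
??∘≋∘≋⊛⊛∘∘
??≋⊛∙∙⊛∙⊛∘
??∘∙∘⊚∘⊛⊛⊛
??∘∙∘⊞∙∘∘∘
??⊛∙⊛∘∘∙∘∘
??????????
??????????

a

⊞⊞⊞⊞⊞⊞⊞⊞⊞⊞
?????∙∙∙≋≋
???⊛∘∘⊛∘∙∙
???∘≋∘≋⊛⊛∘
???≋⊛∙∙⊛∙⊛
???∘∙⊚∘∘⊛⊛
???∘∙∘⊞∙∘∘
???⊛∙⊛∘∘∙∘
??????????
??????????

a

⊞⊞⊞⊞⊞⊞⊞⊞⊞⊞
??????∙∙∙≋
????⊛∘∘⊛∘∙
???∙∘≋∘≋⊛⊛
???∘≋⊛∙∙⊛∙
???⊛∘⊚∘∘∘⊛
???⊛∘∙∘⊞∙∘
???∘⊛∙⊛∘∘∙
??????????
??????????

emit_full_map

???∙∙∙≋≋∘∘⊞∘∙
?⊛∘∘⊛∘∙∙∘⊞⊞∘∘
∙∘≋∘≋⊛⊛∘∘⊛⊛∙∙
∘≋⊛∙∙⊛∙⊛∘⊛⊛∘∙
⊛∘⊚∘∘∘⊛⊛⊛⊛∘∙∘
⊛∘∙∘⊞∙∘∘∘⊛⊛∙∘
∘⊛∙⊛∘∘∙∘∘∘≋∘∘

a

⊞⊞⊞⊞⊞⊞⊞⊞⊞⊞
???????∙∙∙
?????⊛∘∘⊛∘
???⊞∙∘≋∘≋⊛
???∙∘≋⊛∙∙⊛
???∙⊛⊚∙∘∘∘
???∘⊛∘∙∘⊞∙
???∙∘⊛∙⊛∘∘
??????????
??????????

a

⊞⊞⊞⊞⊞⊞⊞⊞⊞⊞
????????∙∙
??????⊛∘∘⊛
???∙⊞∙∘≋∘≋
???∘∙∘≋⊛∙∙
???∙∙⊚∘∙∘∘
???⊞∘⊛∘∙∘⊞
???⊛∙∘⊛∙⊛∘
??????????
??????????

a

⊞⊞⊞⊞⊞⊞⊞⊞⊞⊞
?????????∙
???????⊛∘∘
???∘∙⊞∙∘≋∘
???⊛∘∙∘≋⊛∙
???∘∙⊚⊛∘∙∘
???∙⊞∘⊛∘∙∘
???⊛⊛∙∘⊛∙⊛
??????????
??????????

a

⊞⊞⊞⊞⊞⊞⊞⊞⊞⊞
??????????
????????⊛∘
???∘∘∙⊞∙∘≋
???⊛⊛∘∙∘≋⊛
???∘∘⊚∙⊛∘∙
???∙∙⊞∘⊛∘∙
???∘⊛⊛∙∘⊛∙
??????????
??????????

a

⊞⊞⊞⊞⊞⊞⊞⊞⊞⊞
??????????
?????????⊛
???⊞∘∘∙⊞∙∘
???⊞⊛⊛∘∙∘≋
???∙∘⊚∙∙⊛∘
???∙∙∙⊞∘⊛∘
???∙∘⊛⊛∙∘⊛
??????????
??????????

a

⊞⊞⊞⊞⊞⊞⊞⊞⊞⊞
??????????
??????????
???∙⊞∘∘∙⊞∙
???∘⊞⊛⊛∘∙∘
???∘∙⊚∘∙∙⊛
???∘∙∙∙⊞∘⊛
???∘∙∘⊛⊛∙∘
??????????
??????????

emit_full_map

?????????∙∙∙≋≋∘∘⊞∘∙
???????⊛∘∘⊛∘∙∙∘⊞⊞∘∘
∙⊞∘∘∙⊞∙∘≋∘≋⊛⊛∘∘⊛⊛∙∙
∘⊞⊛⊛∘∙∘≋⊛∙∙⊛∙⊛∘⊛⊛∘∙
∘∙⊚∘∙∙⊛∘∙∘∘∘⊛⊛⊛⊛∘∙∘
∘∙∙∙⊞∘⊛∘∙∘⊞∙∘∘∘⊛⊛∙∘
∘∙∘⊛⊛∙∘⊛∙⊛∘∘∙∘∘∘≋∘∘

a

⊞⊞⊞⊞⊞⊞⊞⊞⊞⊞
??????????
??????????
???∘∙⊞∘∘∙⊞
???⊛∘⊞⊛⊛∘∙
???⊞∘⊚∘∘∙∙
???⊛∘∙∙∙⊞∘
???∘∘∙∘⊛⊛∙
??????????
??????????

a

⊞⊞⊞⊞⊞⊞⊞⊞⊞⊞
??????????
??????????
???∙∘∙⊞∘∘∙
???∙⊛∘⊞⊛⊛∘
???∙⊞⊚∙∘∘∙
???⊛⊛∘∙∙∙⊞
???⊛∘∘∙∘⊛⊛
??????????
??????????

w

⊞⊞⊞⊞⊞⊞⊞⊞⊞⊞
⊞⊞⊞⊞⊞⊞⊞⊞⊞⊞
??????????
???∘∘∘∘∘??
???∙∘∙⊞∘∘∙
???∙⊛⊚⊞⊛⊛∘
???∙⊞∘∙∘∘∙
???⊛⊛∘∙∙∙⊞
???⊛∘∘∙∘⊛⊛
??????????

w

⊞⊞⊞⊞⊞⊞⊞⊞⊞⊞
⊞⊞⊞⊞⊞⊞⊞⊞⊞⊞
⊞⊞⊞⊞⊞⊞⊞⊞⊞⊞
???∙⊛⊛∘∘??
???∘∘∘∘∘??
???∙∘⊚⊞∘∘∙
???∙⊛∘⊞⊛⊛∘
???∙⊞∘∙∘∘∙
???⊛⊛∘∙∙∙⊞
???⊛∘∘∙∘⊛⊛

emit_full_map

∙⊛⊛∘∘??????∙∙∙≋≋∘∘⊞∘∙
∘∘∘∘∘????⊛∘∘⊛∘∙∙∘⊞⊞∘∘
∙∘⊚⊞∘∘∙⊞∙∘≋∘≋⊛⊛∘∘⊛⊛∙∙
∙⊛∘⊞⊛⊛∘∙∘≋⊛∙∙⊛∙⊛∘⊛⊛∘∙
∙⊞∘∙∘∘∙∙⊛∘∙∘∘∘⊛⊛⊛⊛∘∙∘
⊛⊛∘∙∙∙⊞∘⊛∘∙∘⊞∙∘∘∘⊛⊛∙∘
⊛∘∘∙∘⊛⊛∙∘⊛∙⊛∘∘∙∘∘∘≋∘∘


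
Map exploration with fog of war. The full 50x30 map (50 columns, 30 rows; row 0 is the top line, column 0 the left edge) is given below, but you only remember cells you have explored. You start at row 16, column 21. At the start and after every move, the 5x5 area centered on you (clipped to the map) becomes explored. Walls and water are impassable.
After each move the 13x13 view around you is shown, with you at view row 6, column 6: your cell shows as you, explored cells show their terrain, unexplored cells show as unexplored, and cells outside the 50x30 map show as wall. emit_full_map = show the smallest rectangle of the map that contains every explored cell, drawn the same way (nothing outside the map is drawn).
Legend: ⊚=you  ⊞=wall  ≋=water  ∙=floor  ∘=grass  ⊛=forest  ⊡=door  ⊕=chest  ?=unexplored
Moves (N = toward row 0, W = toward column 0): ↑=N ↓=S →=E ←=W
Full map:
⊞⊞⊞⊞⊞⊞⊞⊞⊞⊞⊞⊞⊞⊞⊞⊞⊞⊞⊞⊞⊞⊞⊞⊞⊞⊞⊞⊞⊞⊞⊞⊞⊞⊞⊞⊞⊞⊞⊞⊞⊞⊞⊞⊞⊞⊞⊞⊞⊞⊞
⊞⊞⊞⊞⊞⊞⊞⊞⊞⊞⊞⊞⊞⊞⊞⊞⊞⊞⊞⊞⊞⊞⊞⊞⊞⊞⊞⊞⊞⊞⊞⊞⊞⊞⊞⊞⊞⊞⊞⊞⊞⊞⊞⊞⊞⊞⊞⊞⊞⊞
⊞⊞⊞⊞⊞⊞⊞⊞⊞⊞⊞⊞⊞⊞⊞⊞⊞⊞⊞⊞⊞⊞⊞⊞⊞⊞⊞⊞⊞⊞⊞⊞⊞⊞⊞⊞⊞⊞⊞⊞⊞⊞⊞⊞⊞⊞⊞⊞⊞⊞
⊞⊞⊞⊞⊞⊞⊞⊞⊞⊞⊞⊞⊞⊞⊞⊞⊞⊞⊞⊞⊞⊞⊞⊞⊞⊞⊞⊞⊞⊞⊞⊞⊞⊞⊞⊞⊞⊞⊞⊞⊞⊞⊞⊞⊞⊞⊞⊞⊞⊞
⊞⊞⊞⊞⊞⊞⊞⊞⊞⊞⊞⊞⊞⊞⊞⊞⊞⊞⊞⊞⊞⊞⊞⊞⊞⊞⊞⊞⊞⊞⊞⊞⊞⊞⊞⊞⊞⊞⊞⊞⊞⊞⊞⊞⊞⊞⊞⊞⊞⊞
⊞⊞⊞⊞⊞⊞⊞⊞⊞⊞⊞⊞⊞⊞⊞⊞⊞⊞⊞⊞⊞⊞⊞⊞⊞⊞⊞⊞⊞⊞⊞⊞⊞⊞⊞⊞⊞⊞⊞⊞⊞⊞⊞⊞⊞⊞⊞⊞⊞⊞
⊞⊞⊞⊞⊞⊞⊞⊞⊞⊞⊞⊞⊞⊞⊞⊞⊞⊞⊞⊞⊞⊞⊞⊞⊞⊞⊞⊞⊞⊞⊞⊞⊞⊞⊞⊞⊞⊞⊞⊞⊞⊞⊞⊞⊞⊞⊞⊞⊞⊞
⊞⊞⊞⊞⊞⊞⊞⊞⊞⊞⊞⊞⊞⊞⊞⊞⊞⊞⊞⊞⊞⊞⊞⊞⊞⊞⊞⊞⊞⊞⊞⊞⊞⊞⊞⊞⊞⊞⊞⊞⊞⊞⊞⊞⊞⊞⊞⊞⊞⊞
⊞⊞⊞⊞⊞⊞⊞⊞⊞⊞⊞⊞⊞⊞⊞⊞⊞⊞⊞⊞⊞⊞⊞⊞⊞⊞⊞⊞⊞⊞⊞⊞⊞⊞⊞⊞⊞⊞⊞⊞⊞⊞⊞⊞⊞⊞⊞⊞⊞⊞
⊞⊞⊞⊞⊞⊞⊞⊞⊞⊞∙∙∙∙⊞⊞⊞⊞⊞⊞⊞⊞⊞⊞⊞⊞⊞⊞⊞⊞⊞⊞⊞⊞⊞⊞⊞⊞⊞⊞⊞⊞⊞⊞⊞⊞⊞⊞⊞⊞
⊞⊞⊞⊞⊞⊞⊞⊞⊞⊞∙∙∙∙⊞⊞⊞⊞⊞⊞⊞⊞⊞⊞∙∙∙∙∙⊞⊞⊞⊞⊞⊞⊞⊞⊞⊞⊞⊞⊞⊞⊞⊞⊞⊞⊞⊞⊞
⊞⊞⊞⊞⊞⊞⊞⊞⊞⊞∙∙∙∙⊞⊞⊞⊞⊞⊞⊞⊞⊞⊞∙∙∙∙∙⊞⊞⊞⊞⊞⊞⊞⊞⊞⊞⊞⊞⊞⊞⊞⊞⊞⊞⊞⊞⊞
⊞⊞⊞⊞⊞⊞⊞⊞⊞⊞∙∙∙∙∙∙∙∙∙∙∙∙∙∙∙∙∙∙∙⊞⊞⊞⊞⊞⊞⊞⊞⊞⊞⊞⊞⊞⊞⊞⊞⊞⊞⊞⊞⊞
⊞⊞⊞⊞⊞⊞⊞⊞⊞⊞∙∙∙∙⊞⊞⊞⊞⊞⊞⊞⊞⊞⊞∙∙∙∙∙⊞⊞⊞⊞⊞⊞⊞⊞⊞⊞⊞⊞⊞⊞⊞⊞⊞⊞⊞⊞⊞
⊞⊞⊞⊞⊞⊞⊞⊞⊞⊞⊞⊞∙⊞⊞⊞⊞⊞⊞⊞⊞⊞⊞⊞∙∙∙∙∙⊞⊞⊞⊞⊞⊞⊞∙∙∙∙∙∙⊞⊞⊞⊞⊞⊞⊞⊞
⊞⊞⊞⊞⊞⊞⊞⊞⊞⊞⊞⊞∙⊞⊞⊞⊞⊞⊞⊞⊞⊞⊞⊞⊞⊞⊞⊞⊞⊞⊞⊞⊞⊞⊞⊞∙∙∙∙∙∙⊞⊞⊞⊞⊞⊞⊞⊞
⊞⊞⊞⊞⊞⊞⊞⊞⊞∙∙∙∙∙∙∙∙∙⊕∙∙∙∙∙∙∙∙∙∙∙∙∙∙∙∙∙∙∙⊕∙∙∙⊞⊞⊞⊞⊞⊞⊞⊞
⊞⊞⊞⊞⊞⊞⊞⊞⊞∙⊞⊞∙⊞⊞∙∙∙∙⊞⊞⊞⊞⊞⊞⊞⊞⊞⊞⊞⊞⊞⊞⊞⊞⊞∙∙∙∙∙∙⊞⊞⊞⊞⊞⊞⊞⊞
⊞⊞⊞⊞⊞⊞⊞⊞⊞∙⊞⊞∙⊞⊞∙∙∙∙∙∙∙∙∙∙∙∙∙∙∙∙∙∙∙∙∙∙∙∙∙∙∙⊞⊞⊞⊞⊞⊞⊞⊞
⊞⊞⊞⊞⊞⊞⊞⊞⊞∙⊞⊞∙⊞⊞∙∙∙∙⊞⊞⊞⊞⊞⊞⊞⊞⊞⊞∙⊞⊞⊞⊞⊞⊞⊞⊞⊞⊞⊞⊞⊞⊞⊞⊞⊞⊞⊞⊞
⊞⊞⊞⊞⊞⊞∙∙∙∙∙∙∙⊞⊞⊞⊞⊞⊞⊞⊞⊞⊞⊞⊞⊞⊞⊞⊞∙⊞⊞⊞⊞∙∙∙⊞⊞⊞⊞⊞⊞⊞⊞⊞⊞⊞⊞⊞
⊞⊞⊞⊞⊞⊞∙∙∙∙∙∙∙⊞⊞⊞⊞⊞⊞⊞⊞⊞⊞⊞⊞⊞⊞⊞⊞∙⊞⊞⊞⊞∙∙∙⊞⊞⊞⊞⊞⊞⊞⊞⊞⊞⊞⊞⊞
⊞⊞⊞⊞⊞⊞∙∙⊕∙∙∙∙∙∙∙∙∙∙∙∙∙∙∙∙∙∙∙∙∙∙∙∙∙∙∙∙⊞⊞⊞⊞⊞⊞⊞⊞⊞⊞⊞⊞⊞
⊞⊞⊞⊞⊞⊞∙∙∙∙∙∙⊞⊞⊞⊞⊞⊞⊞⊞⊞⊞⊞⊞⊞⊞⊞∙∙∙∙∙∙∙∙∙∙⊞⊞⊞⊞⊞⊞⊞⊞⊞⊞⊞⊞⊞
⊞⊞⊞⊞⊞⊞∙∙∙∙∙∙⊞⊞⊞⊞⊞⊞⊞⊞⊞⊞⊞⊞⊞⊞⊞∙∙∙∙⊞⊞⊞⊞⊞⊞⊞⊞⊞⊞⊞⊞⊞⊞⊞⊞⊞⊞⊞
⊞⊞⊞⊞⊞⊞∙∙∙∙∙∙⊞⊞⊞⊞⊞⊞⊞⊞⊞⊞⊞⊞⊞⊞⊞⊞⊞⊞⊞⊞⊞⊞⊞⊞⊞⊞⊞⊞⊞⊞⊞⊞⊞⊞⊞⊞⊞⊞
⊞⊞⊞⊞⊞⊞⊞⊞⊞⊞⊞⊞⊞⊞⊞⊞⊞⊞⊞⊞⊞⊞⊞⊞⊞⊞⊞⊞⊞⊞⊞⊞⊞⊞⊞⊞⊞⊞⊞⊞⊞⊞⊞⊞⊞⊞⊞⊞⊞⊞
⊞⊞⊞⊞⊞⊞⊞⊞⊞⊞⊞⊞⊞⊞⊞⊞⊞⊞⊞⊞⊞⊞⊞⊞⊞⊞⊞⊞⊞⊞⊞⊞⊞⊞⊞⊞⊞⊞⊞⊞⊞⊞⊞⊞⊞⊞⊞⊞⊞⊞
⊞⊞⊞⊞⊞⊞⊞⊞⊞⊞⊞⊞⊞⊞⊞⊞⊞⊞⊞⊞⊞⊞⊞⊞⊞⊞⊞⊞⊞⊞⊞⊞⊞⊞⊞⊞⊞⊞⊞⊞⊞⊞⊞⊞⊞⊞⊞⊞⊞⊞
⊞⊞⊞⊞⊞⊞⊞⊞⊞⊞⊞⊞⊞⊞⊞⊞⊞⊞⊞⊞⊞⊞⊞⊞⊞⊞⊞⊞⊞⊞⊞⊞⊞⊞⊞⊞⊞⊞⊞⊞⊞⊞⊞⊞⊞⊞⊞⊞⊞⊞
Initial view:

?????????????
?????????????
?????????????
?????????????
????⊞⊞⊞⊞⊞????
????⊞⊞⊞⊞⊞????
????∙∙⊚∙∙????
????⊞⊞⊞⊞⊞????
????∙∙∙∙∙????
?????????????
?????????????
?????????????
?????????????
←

?????????????
?????????????
?????????????
?????????????
????⊞⊞⊞⊞⊞⊞???
????⊞⊞⊞⊞⊞⊞???
????⊕∙⊚∙∙∙???
????∙⊞⊞⊞⊞⊞???
????∙∙∙∙∙∙???
?????????????
?????????????
?????????????
?????????????

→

?????????????
?????????????
?????????????
?????????????
???⊞⊞⊞⊞⊞⊞????
???⊞⊞⊞⊞⊞⊞????
???⊕∙∙⊚∙∙????
???∙⊞⊞⊞⊞⊞????
???∙∙∙∙∙∙????
?????????????
?????????????
?????????????
?????????????

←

?????????????
?????????????
?????????????
?????????????
????⊞⊞⊞⊞⊞⊞???
????⊞⊞⊞⊞⊞⊞???
????⊕∙⊚∙∙∙???
????∙⊞⊞⊞⊞⊞???
????∙∙∙∙∙∙???
?????????????
?????????????
?????????????
?????????????

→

?????????????
?????????????
?????????????
?????????????
???⊞⊞⊞⊞⊞⊞????
???⊞⊞⊞⊞⊞⊞????
???⊕∙∙⊚∙∙????
???∙⊞⊞⊞⊞⊞????
???∙∙∙∙∙∙????
?????????????
?????????????
?????????????
?????????????


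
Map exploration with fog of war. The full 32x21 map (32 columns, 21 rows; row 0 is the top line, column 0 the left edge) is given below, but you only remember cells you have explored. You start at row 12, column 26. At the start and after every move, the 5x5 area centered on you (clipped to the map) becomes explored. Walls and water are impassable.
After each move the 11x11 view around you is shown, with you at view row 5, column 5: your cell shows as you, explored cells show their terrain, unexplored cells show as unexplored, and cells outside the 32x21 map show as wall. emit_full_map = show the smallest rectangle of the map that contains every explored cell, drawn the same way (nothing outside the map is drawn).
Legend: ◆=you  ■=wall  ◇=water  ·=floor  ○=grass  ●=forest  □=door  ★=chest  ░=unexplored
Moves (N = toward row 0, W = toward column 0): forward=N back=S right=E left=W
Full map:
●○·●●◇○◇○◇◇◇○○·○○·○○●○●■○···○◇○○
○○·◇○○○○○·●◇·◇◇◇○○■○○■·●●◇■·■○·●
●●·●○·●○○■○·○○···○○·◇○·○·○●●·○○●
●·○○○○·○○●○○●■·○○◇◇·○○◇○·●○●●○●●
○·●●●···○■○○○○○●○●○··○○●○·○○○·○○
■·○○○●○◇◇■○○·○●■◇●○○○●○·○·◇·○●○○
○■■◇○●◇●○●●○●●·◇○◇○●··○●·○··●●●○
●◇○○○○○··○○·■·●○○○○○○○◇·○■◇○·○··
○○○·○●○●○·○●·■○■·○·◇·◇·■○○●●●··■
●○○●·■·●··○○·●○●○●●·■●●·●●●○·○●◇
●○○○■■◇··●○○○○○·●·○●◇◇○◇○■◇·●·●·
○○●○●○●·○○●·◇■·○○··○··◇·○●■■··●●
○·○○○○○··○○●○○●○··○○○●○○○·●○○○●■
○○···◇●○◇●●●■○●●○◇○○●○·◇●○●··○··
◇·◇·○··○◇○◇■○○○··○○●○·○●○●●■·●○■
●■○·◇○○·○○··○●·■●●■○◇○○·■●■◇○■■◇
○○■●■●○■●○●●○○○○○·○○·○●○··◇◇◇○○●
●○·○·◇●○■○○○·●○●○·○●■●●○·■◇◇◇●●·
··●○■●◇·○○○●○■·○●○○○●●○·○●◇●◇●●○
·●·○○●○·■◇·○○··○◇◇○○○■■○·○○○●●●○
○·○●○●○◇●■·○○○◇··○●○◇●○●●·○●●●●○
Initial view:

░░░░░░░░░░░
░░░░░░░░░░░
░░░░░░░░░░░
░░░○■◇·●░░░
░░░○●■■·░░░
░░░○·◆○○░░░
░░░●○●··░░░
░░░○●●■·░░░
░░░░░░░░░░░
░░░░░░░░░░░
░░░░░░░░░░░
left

░░░░░░░░░░░
░░░░░░░░░░░
░░░░░░░░░░░
░░░◇○■◇·●░░
░░░·○●■■·░░
░░░○○◆●○○░░
░░░◇●○●··░░
░░░●○●●■·░░
░░░░░░░░░░░
░░░░░░░░░░░
░░░░░░░░░░░

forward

░░░░░░░░░░░
░░░░░░░░░░░
░░░░░░░░░░░
░░░·●●●○░░░
░░░◇○■◇·●░░
░░░·○◆■■·░░
░░░○○·●○○░░
░░░◇●○●··░░
░░░●○●●■·░░
░░░░░░░░░░░
░░░░░░░░░░░

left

░░░░░░░░░░░
░░░░░░░░░░░
░░░░░░░░░░░
░░░●·●●●○░░
░░░○◇○■◇·●░
░░░◇·◆●■■·░
░░░○○○·●○○░
░░░·◇●○●··░
░░░░●○●●■·░
░░░░░░░░░░░
░░░░░░░░░░░

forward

░░░░░░░░░░░
░░░░░░░░░░░
░░░░░░░░░░░
░░░·■○○●░░░
░░░●·●●●○░░
░░░○◇◆■◇·●░
░░░◇·○●■■·░
░░░○○○·●○○░
░░░·◇●○●··░
░░░░●○●●■·░
░░░░░░░░░░░

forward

░░░░░░░░░░░
░░░░░░░░░░░
░░░░░░░░░░░
░░░◇·○■◇░░░
░░░·■○○●░░░
░░░●·◆●●○░░
░░░○◇○■◇·●░
░░░◇·○●■■·░
░░░○○○·●○○░
░░░·◇●○●··░
░░░░●○●●■·░

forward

░░░░░░░░░░░
░░░░░░░░░░░
░░░░░░░░░░░
░░░○●·○·░░░
░░░◇·○■◇░░░
░░░·■◆○●░░░
░░░●·●●●○░░
░░░○◇○■◇·●░
░░░◇·○●■■·░
░░░○○○·●○○░
░░░·◇●○●··░

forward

░░░░░░░░░░░
░░░░░░░░░░░
░░░░░░░░░░░
░░░○·○·◇░░░
░░░○●·○·░░░
░░░◇·◆■◇░░░
░░░·■○○●░░░
░░░●·●●●○░░
░░░○◇○■◇·●░
░░░◇·○●■■·░
░░░○○○·●○○░

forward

░░░░░░░░░░░
░░░░░░░░░░░
░░░░░░░░░░░
░░░○●○·○░░░
░░░○·○·◇░░░
░░░○●◆○·░░░
░░░◇·○■◇░░░
░░░·■○○●░░░
░░░●·●●●○░░
░░░○◇○■◇·●░
░░░◇·○●■■·░

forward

░░░░░░░░░░░
░░░░░░░░░░░
░░░░░░░░░░░
░░░◇○·●○░░░
░░░○●○·○░░░
░░░○·◆·◇░░░
░░░○●·○·░░░
░░░◇·○■◇░░░
░░░·■○○●░░░
░░░●·●●●○░░
░░░○◇○■◇·●░

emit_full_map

◇○·●○░░
○●○·○░░
○·◆·◇░░
○●·○·░░
◇·○■◇░░
·■○○●░░
●·●●●○░
○◇○■◇·●
◇·○●■■·
○○○·●○○
·◇●○●··
░●○●●■·

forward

■■■■■■■■■■■
░░░░░░░░░░░
░░░░░░░░░░░
░░░·○·○●░░░
░░░◇○·●○░░░
░░░○●◆·○░░░
░░░○·○·◇░░░
░░░○●·○·░░░
░░░◇·○■◇░░░
░░░·■○○●░░░
░░░●·●●●○░░

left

■■■■■■■■■■■
░░░░░░░░░░░
░░░░░░░░░░░
░░░○·○·○●░░
░░░○◇○·●○░░
░░░○○◆○·○░░
░░░●○·○·◇░░
░░░·○●·○·░░
░░░░◇·○■◇░░
░░░░·■○○●░░
░░░░●·●●●○░

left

■■■■■■■■■■■
░░░░░░░░░░░
░░░░░░░░░░░
░░░◇○·○·○●░
░░░○○◇○·●○░
░░░·○◆●○·○░
░░░○●○·○·◇░
░░░··○●·○·░
░░░░░◇·○■◇░
░░░░░·■○○●░
░░░░░●·●●●○

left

■■■■■■■■■■■
░░░░░░░░░░░
░░░░░░░░░░░
░░░·◇○·○·○●
░░░·○○◇○·●○
░░░··◆○●○·○
░░░○○●○·○·◇
░░░●··○●·○·
░░░░░░◇·○■◇
░░░░░░·■○○●
░░░░░░●·●●●

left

■■■■■■■■■■■
░░░░░░░░░░░
░░░░░░░░░░░
░░░○·◇○·○·○
░░░◇·○○◇○·●
░░░○·◆○○●○·
░░░○○○●○·○·
░░░○●··○●·○
░░░░░░░◇·○■
░░░░░░░·■○○
░░░░░░░●·●●

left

■■■■■■■■■■■
░░░░░░░░░░░
░░░░░░░░░░░
░░░○○·◇○·○·
░░░◇◇·○○◇○·
░░░●○◆·○○●○
░░░●○○○●○·○
░░░◇○●··○●·
░░░░░░░░◇·○
░░░░░░░░·■○
░░░░░░░░●·●

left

■■■■■■■■■■■
░░░░░░░░░░░
░░░░░░░░░░░
░░░·○○·◇○·○
░░░○◇◇·○○◇○
░░░○●◆··○○●
░░░◇●○○○●○·
░░░○◇○●··○●
░░░░░░░░░◇·
░░░░░░░░░·■
░░░░░░░░░●·

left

■■■■■■■■■■■
░░░░░░░░░░░
░░░░░░░░░░░
░░░··○○·◇○·
░░░○○◇◇·○○◇
░░░●○◆○··○○
░░░■◇●○○○●○
░░░◇○◇○●··○
░░░░░░░░░░◇
░░░░░░░░░░·
░░░░░░░░░░●

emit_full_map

··○○·◇○·○·○●░░
○○◇◇·○○◇○·●○░░
●○◆○··○○●○·○░░
■◇●○○○●○·○·◇░░
◇○◇○●··○●·○·░░
░░░░░░░◇·○■◇░░
░░░░░░░·■○○●░░
░░░░░░░●·●●●○░
░░░░░░░○◇○■◇·●
░░░░░░░◇·○●■■·
░░░░░░░○○○·●○○
░░░░░░░·◇●○●··
░░░░░░░░●○●●■·

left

■■■■■■■■■■■
░░░░░░░░░░░
░░░░░░░░░░░
░░░···○○·◇○
░░░·○○◇◇·○○
░░░○●◆●○··○
░░░●■◇●○○○●
░░░·◇○◇○●··
░░░░░░░░░░░
░░░░░░░░░░░
░░░░░░░░░░░

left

■■■■■■■■■■■
░░░░░░░░░░░
░░░░░░░░░░░
░░░○···○○·◇
░░░■·○○◇◇·○
░░░○○◆○●○··
░░░○●■◇●○○○
░░░●·◇○◇○●·
░░░░░░░░░░░
░░░░░░░░░░░
░░░░░░░░░░░

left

■■■■■■■■■■■
░░░░░░░░░░░
░░░░░░░░░░░
░░░○○···○○·
░░░●■·○○◇◇·
░░░○○◆●○●○·
░░░·○●■◇●○○
░░░●●·◇○◇○●
░░░░░░░░░░░
░░░░░░░░░░░
░░░░░░░░░░░

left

■■■■■■■■■■■
░░░░░░░░░░░
░░░░░░░░░░░
░░░·○○···○○
░░░○●■·○○◇◇
░░░○○◆○●○●○
░░░○·○●■◇●○
░░░○●●·◇○◇○
░░░░░░░░░░░
░░░░░░░░░░░
░░░░░░░░░░░

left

■■■■■■■■■■■
░░░░░░░░░░░
░░░░░░░░░░░
░░░○·○○···○
░░░○○●■·○○◇
░░░○○◆○○●○●
░░░○○·○●■◇●
░░░●○●●·◇○◇
░░░░░░░░░░░
░░░░░░░░░░░
░░░░░░░░░░░

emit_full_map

○·○○···○○·◇○·○·○●░░
○○●■·○○◇◇·○○◇○·●○░░
○○◆○○●○●○··○○●○·○░░
○○·○●■◇●○○○●○·○·◇░░
●○●●·◇○◇○●··○●·○·░░
░░░░░░░░░░░░◇·○■◇░░
░░░░░░░░░░░░·■○○●░░
░░░░░░░░░░░░●·●●●○░
░░░░░░░░░░░░○◇○■◇·●
░░░░░░░░░░░░◇·○●■■·
░░░░░░░░░░░░○○○·●○○
░░░░░░░░░░░░·◇●○●··
░░░░░░░░░░░░░●○●●■·

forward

■■■■■■■■■■■
■■■■■■■■■■■
░░░░░░░░░░░
░░░●◇·◇◇░░░
░░░○·○○···○
░░░○○◆■·○○◇
░░░○○○○○●○●
░░░○○·○●■◇●
░░░●○●●·◇○◇
░░░░░░░░░░░
░░░░░░░░░░░

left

■■■■■■■■■■■
■■■■■■■■■■■
░░░░░░░░░░░
░░░·●◇·◇◇░░
░░░■○·○○···
░░░●○◆●■·○○
░░░■○○○○○●○
░░░■○○·○●■◇
░░░░●○●●·◇○
░░░░░░░░░░░
░░░░░░░░░░░

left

■■■■■■■■■■■
■■■■■■■■■■■
░░░░░░░░░░░
░░░○·●◇·◇◇░
░░░○■○·○○··
░░░○●◆○●■·○
░░░○■○○○○○●
░░░◇■○○·○●■
░░░░░●○●●·◇
░░░░░░░░░░░
░░░░░░░░░░░

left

■■■■■■■■■■■
■■■■■■■■■■■
░░░░░░░░░░░
░░░○○·●◇·◇◇
░░░○○■○·○○·
░░░○○◆○○●■·
░░░·○■○○○○○
░░░◇◇■○○·○●
░░░░░░●○●●·
░░░░░░░░░░░
░░░░░░░░░░░

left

■■■■■■■■■■■
■■■■■■■■■■■
░░░░░░░░░░░
░░░○○○·●◇·◇
░░░●○○■○·○○
░░░·○◆●○○●■
░░░··○■○○○○
░░░○◇◇■○○·○
░░░░░░░●○●●
░░░░░░░░░░░
░░░░░░░░░░░

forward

■■■■■■■■■■■
■■■■■■■■■■■
■■■■■■■■■■■
░░░○◇○◇◇░░░
░░░○○○·●◇·◇
░░░●○◆■○·○○
░░░·○○●○○●■
░░░··○■○○○○
░░░○◇◇■○○·○
░░░░░░░●○●●
░░░░░░░░░░░

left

■■■■■■■■■■■
■■■■■■■■■■■
■■■■■■■■■■■
░░░◇○◇○◇◇░░
░░░○○○○·●◇·
░░░·●◆○■○·○
░░░○·○○●○○●
░░░···○■○○○
░░░░○◇◇■○○·
░░░░░░░░●○●
░░░░░░░░░░░

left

■■■■■■■■■■■
■■■■■■■■■■■
■■■■■■■■■■■
░░░●◇○◇○◇◇░
░░░○○○○○·●◇
░░░○·◆○○■○·
░░░○○·○○●○○
░░░●···○■○○
░░░░░○◇◇■○○
░░░░░░░░░●○
░░░░░░░░░░░

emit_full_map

●◇○◇○◇◇░░░░░░░░░░░░░░░░░░
○○○○○·●◇·◇◇░░░░░░░░░░░░░░
○·◆○○■○·○○···○○·◇○·○·○●░░
○○·○○●○○●■·○○◇◇·○○◇○·●○░░
●···○■○○○○○●○●○··○○●○·○░░
░░○◇◇■○○·○●■◇●○○○●○·○·◇░░
░░░░░░●○●●·◇○◇○●··○●·○·░░
░░░░░░░░░░░░░░░░░░◇·○■◇░░
░░░░░░░░░░░░░░░░░░·■○○●░░
░░░░░░░░░░░░░░░░░░●·●●●○░
░░░░░░░░░░░░░░░░░░○◇○■◇·●
░░░░░░░░░░░░░░░░░░◇·○●■■·
░░░░░░░░░░░░░░░░░░○○○·●○○
░░░░░░░░░░░░░░░░░░·◇●○●··
░░░░░░░░░░░░░░░░░░░●○●●■·
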